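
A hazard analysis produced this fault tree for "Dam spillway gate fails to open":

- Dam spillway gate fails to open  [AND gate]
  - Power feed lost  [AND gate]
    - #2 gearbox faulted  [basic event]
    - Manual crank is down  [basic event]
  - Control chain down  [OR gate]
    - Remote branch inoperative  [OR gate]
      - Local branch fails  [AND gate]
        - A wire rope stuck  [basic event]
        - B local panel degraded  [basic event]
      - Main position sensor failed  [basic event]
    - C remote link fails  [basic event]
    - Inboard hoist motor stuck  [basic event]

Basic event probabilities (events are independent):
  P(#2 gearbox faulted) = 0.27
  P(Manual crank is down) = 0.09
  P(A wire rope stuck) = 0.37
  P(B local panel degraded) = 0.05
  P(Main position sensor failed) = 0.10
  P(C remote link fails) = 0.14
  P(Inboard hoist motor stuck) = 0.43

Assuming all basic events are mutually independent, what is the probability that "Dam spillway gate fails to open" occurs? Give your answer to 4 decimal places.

P(Power feed lost) [AND] = 0.27 × 0.09 = 0.024300
P(Local branch fails) [AND] = 0.37 × 0.05 = 0.018500
P(Remote branch inoperative) [OR] = 1 − (1−0.018500) × (1−0.10) = 0.116650
P(Control chain down) [OR] = 1 − (1−0.116650) × (1−0.14) × (1−0.43) = 0.566982
P(Dam spillway gate fails to open) [AND] = 0.024300 × 0.566982 = 0.013778
Rounded to 4 decimal places: P(Dam spillway gate fails to open) ≈ 0.0138.

0.0138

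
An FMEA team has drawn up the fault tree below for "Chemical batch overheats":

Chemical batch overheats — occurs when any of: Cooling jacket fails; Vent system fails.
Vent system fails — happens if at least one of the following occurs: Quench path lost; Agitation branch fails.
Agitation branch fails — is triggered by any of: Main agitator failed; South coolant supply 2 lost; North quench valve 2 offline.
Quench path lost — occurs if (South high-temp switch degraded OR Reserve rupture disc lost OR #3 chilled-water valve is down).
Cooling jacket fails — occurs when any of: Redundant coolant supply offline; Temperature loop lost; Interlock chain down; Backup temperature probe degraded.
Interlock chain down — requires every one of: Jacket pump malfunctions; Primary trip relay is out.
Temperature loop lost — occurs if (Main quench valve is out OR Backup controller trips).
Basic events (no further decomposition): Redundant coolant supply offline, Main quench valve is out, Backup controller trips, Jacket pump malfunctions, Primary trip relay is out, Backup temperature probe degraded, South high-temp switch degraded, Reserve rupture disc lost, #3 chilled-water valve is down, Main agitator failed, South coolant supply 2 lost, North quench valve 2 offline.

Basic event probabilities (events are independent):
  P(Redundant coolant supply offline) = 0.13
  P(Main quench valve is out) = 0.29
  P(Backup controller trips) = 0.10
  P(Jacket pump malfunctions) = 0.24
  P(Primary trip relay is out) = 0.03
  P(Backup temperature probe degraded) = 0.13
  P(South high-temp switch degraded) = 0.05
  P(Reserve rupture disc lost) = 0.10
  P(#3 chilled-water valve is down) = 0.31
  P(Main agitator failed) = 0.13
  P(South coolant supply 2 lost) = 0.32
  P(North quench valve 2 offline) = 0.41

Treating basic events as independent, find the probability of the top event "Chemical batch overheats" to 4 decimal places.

P(Temperature loop lost) [OR] = 1 − (1−0.29) × (1−0.10) = 0.361000
P(Interlock chain down) [AND] = 0.24 × 0.03 = 0.007200
P(Cooling jacket fails) [OR] = 1 − (1−0.13) × (1−0.361000) × (1−0.007200) × (1−0.13) = 0.519823
P(Quench path lost) [OR] = 1 − (1−0.05) × (1−0.10) × (1−0.31) = 0.410050
P(Agitation branch fails) [OR] = 1 − (1−0.13) × (1−0.32) × (1−0.41) = 0.650956
P(Vent system fails) [OR] = 1 − (1−0.410050) × (1−0.650956) = 0.794081
P(Chemical batch overheats) [OR] = 1 − (1−0.519823) × (1−0.794081) = 0.901122
Rounded to 4 decimal places: P(Chemical batch overheats) ≈ 0.9011.

0.9011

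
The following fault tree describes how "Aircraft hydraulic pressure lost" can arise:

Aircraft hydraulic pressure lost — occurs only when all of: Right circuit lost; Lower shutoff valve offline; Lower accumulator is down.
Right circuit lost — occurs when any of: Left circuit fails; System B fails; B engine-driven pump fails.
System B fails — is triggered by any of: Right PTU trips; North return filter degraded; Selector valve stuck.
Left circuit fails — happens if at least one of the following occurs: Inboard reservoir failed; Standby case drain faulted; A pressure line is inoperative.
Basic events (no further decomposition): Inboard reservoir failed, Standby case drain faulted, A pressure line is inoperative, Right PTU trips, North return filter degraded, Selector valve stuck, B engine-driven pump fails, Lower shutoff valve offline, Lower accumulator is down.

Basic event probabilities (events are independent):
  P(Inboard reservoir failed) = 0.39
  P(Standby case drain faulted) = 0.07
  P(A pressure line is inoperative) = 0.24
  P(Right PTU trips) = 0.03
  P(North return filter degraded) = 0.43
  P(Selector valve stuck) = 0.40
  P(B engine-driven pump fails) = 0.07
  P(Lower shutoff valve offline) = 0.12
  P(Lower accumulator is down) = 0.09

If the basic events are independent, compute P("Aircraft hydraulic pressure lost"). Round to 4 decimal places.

P(Left circuit fails) [OR] = 1 − (1−0.39) × (1−0.07) × (1−0.24) = 0.568852
P(System B fails) [OR] = 1 − (1−0.03) × (1−0.43) × (1−0.40) = 0.668260
P(Right circuit lost) [OR] = 1 − (1−0.568852) × (1−0.668260) × (1−0.07) = 0.866983
P(Aircraft hydraulic pressure lost) [AND] = 0.866983 × 0.12 × 0.09 = 0.009363
Rounded to 4 decimal places: P(Aircraft hydraulic pressure lost) ≈ 0.0094.

0.0094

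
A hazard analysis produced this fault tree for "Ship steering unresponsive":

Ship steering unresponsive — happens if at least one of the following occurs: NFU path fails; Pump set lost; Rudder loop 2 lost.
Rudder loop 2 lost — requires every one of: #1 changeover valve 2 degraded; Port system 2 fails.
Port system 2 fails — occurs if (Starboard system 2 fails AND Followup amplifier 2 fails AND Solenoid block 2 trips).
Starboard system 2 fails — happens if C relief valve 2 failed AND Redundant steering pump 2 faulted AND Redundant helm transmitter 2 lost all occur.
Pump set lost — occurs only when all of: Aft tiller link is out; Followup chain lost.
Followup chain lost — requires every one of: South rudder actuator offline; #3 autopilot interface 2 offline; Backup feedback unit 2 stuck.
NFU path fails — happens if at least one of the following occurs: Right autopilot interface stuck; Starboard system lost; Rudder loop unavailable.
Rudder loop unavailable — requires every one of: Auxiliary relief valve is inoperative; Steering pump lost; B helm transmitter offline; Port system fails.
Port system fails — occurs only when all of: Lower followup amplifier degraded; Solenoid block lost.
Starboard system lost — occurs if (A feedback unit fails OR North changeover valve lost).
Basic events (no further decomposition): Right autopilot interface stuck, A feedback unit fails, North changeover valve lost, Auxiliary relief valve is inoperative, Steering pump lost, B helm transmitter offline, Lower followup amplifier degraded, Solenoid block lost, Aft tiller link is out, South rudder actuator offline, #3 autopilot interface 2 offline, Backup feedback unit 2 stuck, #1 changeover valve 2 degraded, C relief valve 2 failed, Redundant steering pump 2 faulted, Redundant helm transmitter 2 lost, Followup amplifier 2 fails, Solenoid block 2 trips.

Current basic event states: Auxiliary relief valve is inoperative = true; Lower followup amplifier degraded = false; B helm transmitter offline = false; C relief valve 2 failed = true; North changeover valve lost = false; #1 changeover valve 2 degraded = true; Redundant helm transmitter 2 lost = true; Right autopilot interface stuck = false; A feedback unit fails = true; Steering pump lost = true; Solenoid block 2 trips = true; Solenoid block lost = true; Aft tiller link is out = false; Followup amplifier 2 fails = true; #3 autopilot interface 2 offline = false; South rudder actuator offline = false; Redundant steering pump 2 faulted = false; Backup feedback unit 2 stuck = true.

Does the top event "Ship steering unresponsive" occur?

Starboard system lost [OR]: A feedback unit fails=occurs, North changeover valve lost=not → at least one input occurs → occurs.
Port system fails [AND]: Lower followup amplifier degraded=not, Solenoid block lost=occurs → not all inputs occur → does not occur.
Rudder loop unavailable [AND]: Auxiliary relief valve is inoperative=occurs, Steering pump lost=occurs, B helm transmitter offline=not, Port system fails=not → not all inputs occur → does not occur.
NFU path fails [OR]: Right autopilot interface stuck=not, Starboard system lost=occurs, Rudder loop unavailable=not → at least one input occurs → occurs.
Followup chain lost [AND]: South rudder actuator offline=not, #3 autopilot interface 2 offline=not, Backup feedback unit 2 stuck=occurs → not all inputs occur → does not occur.
Pump set lost [AND]: Aft tiller link is out=not, Followup chain lost=not → not all inputs occur → does not occur.
Starboard system 2 fails [AND]: C relief valve 2 failed=occurs, Redundant steering pump 2 faulted=not, Redundant helm transmitter 2 lost=occurs → not all inputs occur → does not occur.
Port system 2 fails [AND]: Starboard system 2 fails=not, Followup amplifier 2 fails=occurs, Solenoid block 2 trips=occurs → not all inputs occur → does not occur.
Rudder loop 2 lost [AND]: #1 changeover valve 2 degraded=occurs, Port system 2 fails=not → not all inputs occur → does not occur.
Ship steering unresponsive [OR]: NFU path fails=occurs, Pump set lost=not, Rudder loop 2 lost=not → at least one input occurs → occurs.

Yes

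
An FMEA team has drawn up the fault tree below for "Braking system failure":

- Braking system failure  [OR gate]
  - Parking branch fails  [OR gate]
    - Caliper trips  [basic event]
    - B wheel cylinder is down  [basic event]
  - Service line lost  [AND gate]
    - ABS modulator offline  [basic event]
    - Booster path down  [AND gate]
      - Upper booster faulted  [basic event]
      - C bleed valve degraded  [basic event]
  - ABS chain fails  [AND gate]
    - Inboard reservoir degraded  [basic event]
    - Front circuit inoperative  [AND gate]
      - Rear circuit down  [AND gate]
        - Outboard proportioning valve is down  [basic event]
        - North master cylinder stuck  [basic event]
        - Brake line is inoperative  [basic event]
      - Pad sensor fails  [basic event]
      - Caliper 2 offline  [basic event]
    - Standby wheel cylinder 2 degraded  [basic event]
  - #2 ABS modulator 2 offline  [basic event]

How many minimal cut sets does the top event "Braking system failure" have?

5

Parking branch fails [OR]: union of children's cut sets → 2 cut set(s).
Booster path down [AND]: one cut set from each child combined → 1 × 1 = 1 cut set(s).
Service line lost [AND]: one cut set from each child combined → 1 × 1 = 1 cut set(s).
Rear circuit down [AND]: one cut set from each child combined → 1 × 1 × 1 = 1 cut set(s).
Front circuit inoperative [AND]: one cut set from each child combined → 1 × 1 × 1 = 1 cut set(s).
ABS chain fails [AND]: one cut set from each child combined → 1 × 1 × 1 = 1 cut set(s).
Braking system failure [OR]: union of children's cut sets → 5 cut set(s).
Minimal cut sets: {Caliper trips}; {B wheel cylinder is down}; {ABS modulator offline, C bleed valve degraded, Upper booster faulted}; {Brake line is inoperative, Caliper 2 offline, Inboard reservoir degraded, North master cylinder stuck, Outboard proportioning valve is down, Pad sensor fails, Standby wheel cylinder 2 degraded}; {#2 ABS modulator 2 offline}.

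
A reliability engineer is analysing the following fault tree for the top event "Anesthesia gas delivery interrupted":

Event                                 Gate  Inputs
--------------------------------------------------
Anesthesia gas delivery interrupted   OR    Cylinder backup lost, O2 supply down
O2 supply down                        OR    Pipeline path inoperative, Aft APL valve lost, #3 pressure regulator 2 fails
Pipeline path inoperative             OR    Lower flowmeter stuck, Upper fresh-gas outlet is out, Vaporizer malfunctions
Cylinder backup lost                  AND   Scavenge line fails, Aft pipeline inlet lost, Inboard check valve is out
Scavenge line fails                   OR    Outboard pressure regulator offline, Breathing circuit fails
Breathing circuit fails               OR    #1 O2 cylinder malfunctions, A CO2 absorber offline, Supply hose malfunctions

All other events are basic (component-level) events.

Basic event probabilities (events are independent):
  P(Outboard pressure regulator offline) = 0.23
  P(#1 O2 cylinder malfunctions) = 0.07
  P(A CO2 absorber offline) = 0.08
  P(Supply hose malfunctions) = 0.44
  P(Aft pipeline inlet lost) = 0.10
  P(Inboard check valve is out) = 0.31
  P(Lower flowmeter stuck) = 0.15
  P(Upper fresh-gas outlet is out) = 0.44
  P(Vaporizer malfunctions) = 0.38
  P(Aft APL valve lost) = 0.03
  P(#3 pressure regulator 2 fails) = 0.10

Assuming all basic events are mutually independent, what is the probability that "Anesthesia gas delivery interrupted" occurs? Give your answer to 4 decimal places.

P(Breathing circuit fails) [OR] = 1 − (1−0.07) × (1−0.08) × (1−0.44) = 0.520864
P(Scavenge line fails) [OR] = 1 − (1−0.23) × (1−0.520864) = 0.631065
P(Cylinder backup lost) [AND] = 0.631065 × 0.10 × 0.31 = 0.019563
P(Pipeline path inoperative) [OR] = 1 − (1−0.15) × (1−0.44) × (1−0.38) = 0.704880
P(O2 supply down) [OR] = 1 − (1−0.704880) × (1−0.03) × (1−0.10) = 0.742360
P(Anesthesia gas delivery interrupted) [OR] = 1 − (1−0.019563) × (1−0.742360) = 0.747400
Rounded to 4 decimal places: P(Anesthesia gas delivery interrupted) ≈ 0.7474.

0.7474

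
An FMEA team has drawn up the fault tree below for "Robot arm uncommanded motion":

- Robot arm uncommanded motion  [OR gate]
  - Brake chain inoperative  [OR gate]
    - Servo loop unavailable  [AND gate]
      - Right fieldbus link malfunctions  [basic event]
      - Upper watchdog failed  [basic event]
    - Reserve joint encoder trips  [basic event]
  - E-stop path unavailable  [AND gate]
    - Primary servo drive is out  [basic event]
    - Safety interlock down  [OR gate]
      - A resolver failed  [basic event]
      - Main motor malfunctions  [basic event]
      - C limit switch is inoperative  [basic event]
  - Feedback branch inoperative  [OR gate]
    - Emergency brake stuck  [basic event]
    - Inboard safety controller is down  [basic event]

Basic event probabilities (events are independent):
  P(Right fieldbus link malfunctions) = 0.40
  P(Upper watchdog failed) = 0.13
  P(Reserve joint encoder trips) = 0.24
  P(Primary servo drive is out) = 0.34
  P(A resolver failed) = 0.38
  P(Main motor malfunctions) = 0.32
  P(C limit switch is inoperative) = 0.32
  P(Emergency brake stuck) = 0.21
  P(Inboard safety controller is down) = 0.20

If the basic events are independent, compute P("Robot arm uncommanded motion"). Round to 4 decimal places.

P(Servo loop unavailable) [AND] = 0.40 × 0.13 = 0.052000
P(Brake chain inoperative) [OR] = 1 − (1−0.052000) × (1−0.24) = 0.279520
P(Safety interlock down) [OR] = 1 − (1−0.38) × (1−0.32) × (1−0.32) = 0.713312
P(E-stop path unavailable) [AND] = 0.34 × 0.713312 = 0.242526
P(Feedback branch inoperative) [OR] = 1 − (1−0.21) × (1−0.20) = 0.368000
P(Robot arm uncommanded motion) [OR] = 1 − (1−0.279520) × (1−0.242526) × (1−0.368000) = 0.655089
Rounded to 4 decimal places: P(Robot arm uncommanded motion) ≈ 0.6551.

0.6551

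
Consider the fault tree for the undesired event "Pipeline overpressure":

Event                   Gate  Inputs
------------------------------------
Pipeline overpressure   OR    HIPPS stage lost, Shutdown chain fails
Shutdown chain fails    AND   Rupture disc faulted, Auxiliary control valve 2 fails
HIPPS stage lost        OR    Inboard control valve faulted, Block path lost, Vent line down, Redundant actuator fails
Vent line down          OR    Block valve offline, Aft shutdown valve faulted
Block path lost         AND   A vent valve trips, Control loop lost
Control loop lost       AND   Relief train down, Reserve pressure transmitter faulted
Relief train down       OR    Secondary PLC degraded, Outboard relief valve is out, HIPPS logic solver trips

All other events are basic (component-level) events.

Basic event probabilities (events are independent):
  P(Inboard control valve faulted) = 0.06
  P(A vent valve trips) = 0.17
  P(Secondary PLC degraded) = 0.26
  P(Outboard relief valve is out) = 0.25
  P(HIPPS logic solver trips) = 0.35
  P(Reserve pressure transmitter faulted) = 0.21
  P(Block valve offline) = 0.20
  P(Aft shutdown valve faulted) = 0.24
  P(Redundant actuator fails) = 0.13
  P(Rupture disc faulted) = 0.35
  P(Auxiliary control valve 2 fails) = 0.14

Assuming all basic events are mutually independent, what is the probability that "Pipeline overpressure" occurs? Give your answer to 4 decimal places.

P(Relief train down) [OR] = 1 − (1−0.26) × (1−0.25) × (1−0.35) = 0.639250
P(Control loop lost) [AND] = 0.639250 × 0.21 = 0.134243
P(Block path lost) [AND] = 0.17 × 0.134243 = 0.022821
P(Vent line down) [OR] = 1 − (1−0.20) × (1−0.24) = 0.392000
P(HIPPS stage lost) [OR] = 1 − (1−0.06) × (1−0.022821) × (1−0.392000) × (1−0.13) = 0.514125
P(Shutdown chain fails) [AND] = 0.35 × 0.14 = 0.049000
P(Pipeline overpressure) [OR] = 1 − (1−0.514125) × (1−0.049000) = 0.537933
Rounded to 4 decimal places: P(Pipeline overpressure) ≈ 0.5379.

0.5379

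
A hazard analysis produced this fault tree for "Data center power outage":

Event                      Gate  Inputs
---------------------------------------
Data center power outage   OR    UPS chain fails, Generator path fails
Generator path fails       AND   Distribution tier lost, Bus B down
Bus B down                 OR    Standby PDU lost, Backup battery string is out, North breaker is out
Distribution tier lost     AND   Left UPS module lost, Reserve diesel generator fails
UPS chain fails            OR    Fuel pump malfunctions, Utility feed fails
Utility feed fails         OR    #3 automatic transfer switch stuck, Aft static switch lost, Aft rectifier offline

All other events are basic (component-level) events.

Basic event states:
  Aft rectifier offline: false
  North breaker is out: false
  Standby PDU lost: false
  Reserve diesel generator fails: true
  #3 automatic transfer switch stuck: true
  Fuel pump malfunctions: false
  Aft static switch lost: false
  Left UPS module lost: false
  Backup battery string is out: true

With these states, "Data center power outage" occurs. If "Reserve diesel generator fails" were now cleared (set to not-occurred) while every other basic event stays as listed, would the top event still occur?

Counterfactual: set "Reserve diesel generator fails" to not occurred.
Utility feed fails [OR]: #3 automatic transfer switch stuck=occurs, Aft static switch lost=not, Aft rectifier offline=not → at least one input occurs → occurs.
UPS chain fails [OR]: Fuel pump malfunctions=not, Utility feed fails=occurs → at least one input occurs → occurs.
Distribution tier lost [AND]: Left UPS module lost=not, Reserve diesel generator fails=not → not all inputs occur → does not occur.
Bus B down [OR]: Standby PDU lost=not, Backup battery string is out=occurs, North breaker is out=not → at least one input occurs → occurs.
Generator path fails [AND]: Distribution tier lost=not, Bus B down=occurs → not all inputs occur → does not occur.
Data center power outage [OR]: UPS chain fails=occurs, Generator path fails=not → at least one input occurs → occurs.

Yes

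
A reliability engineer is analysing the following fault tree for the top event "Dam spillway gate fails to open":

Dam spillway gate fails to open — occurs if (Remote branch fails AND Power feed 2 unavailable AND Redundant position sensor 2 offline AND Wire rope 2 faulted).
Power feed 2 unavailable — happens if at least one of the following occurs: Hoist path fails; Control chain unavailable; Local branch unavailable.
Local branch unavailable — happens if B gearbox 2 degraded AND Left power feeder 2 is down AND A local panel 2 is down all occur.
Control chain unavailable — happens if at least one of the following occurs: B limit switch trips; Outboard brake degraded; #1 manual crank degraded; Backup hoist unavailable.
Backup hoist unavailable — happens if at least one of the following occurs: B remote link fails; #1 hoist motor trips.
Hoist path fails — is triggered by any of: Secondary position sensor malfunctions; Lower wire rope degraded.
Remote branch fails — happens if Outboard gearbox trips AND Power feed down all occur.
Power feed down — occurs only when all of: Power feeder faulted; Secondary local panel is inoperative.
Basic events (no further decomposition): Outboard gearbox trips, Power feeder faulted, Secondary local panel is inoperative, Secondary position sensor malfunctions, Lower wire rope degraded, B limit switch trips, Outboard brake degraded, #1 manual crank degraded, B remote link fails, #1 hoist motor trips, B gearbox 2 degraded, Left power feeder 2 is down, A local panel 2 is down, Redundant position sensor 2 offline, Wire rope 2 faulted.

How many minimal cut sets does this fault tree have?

Power feed down [AND]: one cut set from each child combined → 1 × 1 = 1 cut set(s).
Remote branch fails [AND]: one cut set from each child combined → 1 × 1 = 1 cut set(s).
Hoist path fails [OR]: union of children's cut sets → 2 cut set(s).
Backup hoist unavailable [OR]: union of children's cut sets → 2 cut set(s).
Control chain unavailable [OR]: union of children's cut sets → 5 cut set(s).
Local branch unavailable [AND]: one cut set from each child combined → 1 × 1 × 1 = 1 cut set(s).
Power feed 2 unavailable [OR]: union of children's cut sets → 8 cut set(s).
Dam spillway gate fails to open [AND]: one cut set from each child combined → 1 × 8 × 1 × 1 = 8 cut set(s).
Minimal cut sets: {Outboard gearbox trips, Power feeder faulted, Redundant position sensor 2 offline, Secondary local panel is inoperative, Secondary position sensor malfunctions, Wire rope 2 faulted}; {Lower wire rope degraded, Outboard gearbox trips, Power feeder faulted, Redundant position sensor 2 offline, Secondary local panel is inoperative, Wire rope 2 faulted}; {B limit switch trips, Outboard gearbox trips, Power feeder faulted, Redundant position sensor 2 offline, Secondary local panel is inoperative, Wire rope 2 faulted}; {Outboard brake degraded, Outboard gearbox trips, Power feeder faulted, Redundant position sensor 2 offline, Secondary local panel is inoperative, Wire rope 2 faulted}; {#1 manual crank degraded, Outboard gearbox trips, Power feeder faulted, Redundant position sensor 2 offline, Secondary local panel is inoperative, Wire rope 2 faulted}; {B remote link fails, Outboard gearbox trips, Power feeder faulted, Redundant position sensor 2 offline, Secondary local panel is inoperative, Wire rope 2 faulted}; {#1 hoist motor trips, Outboard gearbox trips, Power feeder faulted, Redundant position sensor 2 offline, Secondary local panel is inoperative, Wire rope 2 faulted}; {A local panel 2 is down, B gearbox 2 degraded, Left power feeder 2 is down, Outboard gearbox trips, Power feeder faulted, Redundant position sensor 2 offline, Secondary local panel is inoperative, Wire rope 2 faulted}.

8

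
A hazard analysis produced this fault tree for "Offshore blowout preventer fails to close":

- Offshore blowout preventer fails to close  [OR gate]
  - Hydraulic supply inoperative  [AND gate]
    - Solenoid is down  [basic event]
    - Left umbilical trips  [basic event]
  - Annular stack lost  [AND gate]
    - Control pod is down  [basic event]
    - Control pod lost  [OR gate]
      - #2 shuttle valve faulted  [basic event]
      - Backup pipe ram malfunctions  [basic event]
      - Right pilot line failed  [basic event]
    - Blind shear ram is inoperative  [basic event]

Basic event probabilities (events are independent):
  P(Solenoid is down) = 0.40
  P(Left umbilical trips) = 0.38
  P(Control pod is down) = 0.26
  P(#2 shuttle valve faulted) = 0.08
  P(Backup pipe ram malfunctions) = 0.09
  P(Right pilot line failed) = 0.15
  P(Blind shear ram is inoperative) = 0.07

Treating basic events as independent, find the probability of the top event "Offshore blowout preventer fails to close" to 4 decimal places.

P(Hydraulic supply inoperative) [AND] = 0.40 × 0.38 = 0.152000
P(Control pod lost) [OR] = 1 − (1−0.08) × (1−0.09) × (1−0.15) = 0.288380
P(Annular stack lost) [AND] = 0.26 × 0.288380 × 0.07 = 0.005249
P(Offshore blowout preventer fails to close) [OR] = 1 − (1−0.152000) × (1−0.005249) = 0.156451
Rounded to 4 decimal places: P(Offshore blowout preventer fails to close) ≈ 0.1565.

0.1565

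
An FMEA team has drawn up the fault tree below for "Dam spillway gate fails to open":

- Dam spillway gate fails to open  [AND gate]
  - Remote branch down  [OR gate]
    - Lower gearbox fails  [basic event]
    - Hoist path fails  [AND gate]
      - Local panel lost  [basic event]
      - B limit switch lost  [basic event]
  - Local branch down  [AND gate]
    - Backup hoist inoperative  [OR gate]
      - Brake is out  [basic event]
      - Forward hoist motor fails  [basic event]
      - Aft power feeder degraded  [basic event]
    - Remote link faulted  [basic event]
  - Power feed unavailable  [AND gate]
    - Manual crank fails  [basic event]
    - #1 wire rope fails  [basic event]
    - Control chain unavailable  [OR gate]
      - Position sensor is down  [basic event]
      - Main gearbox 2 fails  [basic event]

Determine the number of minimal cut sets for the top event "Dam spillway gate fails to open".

12

Hoist path fails [AND]: one cut set from each child combined → 1 × 1 = 1 cut set(s).
Remote branch down [OR]: union of children's cut sets → 2 cut set(s).
Backup hoist inoperative [OR]: union of children's cut sets → 3 cut set(s).
Local branch down [AND]: one cut set from each child combined → 3 × 1 = 3 cut set(s).
Control chain unavailable [OR]: union of children's cut sets → 2 cut set(s).
Power feed unavailable [AND]: one cut set from each child combined → 1 × 1 × 2 = 2 cut set(s).
Dam spillway gate fails to open [AND]: one cut set from each child combined → 2 × 3 × 2 = 12 cut set(s).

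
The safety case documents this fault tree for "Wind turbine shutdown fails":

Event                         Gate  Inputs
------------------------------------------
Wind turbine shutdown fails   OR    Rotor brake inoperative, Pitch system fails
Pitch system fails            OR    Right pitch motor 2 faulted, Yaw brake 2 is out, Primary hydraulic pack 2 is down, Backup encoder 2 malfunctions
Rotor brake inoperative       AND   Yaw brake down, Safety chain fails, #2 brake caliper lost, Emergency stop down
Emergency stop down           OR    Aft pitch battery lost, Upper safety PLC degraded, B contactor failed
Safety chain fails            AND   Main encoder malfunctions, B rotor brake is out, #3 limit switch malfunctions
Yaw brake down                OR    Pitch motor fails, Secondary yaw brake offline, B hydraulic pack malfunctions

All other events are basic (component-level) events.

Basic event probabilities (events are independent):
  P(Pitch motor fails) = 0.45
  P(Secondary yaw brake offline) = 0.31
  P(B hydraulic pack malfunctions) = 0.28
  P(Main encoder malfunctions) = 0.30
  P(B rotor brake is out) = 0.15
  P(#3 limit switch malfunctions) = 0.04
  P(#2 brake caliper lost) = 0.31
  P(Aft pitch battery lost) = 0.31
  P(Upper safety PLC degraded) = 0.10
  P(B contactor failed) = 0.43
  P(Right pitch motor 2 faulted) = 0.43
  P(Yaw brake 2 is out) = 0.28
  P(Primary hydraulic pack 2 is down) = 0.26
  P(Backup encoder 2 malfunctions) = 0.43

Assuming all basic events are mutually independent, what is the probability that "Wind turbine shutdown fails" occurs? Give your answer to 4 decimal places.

0.8269

P(Yaw brake down) [OR] = 1 − (1−0.45) × (1−0.31) × (1−0.28) = 0.726760
P(Safety chain fails) [AND] = 0.30 × 0.15 × 0.04 = 0.001800
P(Emergency stop down) [OR] = 1 − (1−0.31) × (1−0.10) × (1−0.43) = 0.646030
P(Rotor brake inoperative) [AND] = 0.726760 × 0.001800 × 0.31 × 0.646030 = 0.000262
P(Pitch system fails) [OR] = 1 − (1−0.43) × (1−0.28) × (1−0.26) × (1−0.43) = 0.826893
P(Wind turbine shutdown fails) [OR] = 1 − (1−0.000262) × (1−0.826893) = 0.826938
Rounded to 4 decimal places: P(Wind turbine shutdown fails) ≈ 0.8269.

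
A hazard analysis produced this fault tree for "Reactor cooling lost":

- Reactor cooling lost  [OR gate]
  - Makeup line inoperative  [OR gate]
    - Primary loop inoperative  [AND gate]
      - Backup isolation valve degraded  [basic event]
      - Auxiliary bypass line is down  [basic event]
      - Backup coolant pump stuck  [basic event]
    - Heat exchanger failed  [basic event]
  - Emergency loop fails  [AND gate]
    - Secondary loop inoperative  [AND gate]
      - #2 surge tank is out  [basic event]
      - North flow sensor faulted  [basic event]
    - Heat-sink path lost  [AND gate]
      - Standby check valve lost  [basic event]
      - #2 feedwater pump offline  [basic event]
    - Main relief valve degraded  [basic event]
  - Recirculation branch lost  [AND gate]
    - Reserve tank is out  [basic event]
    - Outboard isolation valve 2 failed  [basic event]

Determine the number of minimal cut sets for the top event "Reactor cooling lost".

Primary loop inoperative [AND]: one cut set from each child combined → 1 × 1 × 1 = 1 cut set(s).
Makeup line inoperative [OR]: union of children's cut sets → 2 cut set(s).
Secondary loop inoperative [AND]: one cut set from each child combined → 1 × 1 = 1 cut set(s).
Heat-sink path lost [AND]: one cut set from each child combined → 1 × 1 = 1 cut set(s).
Emergency loop fails [AND]: one cut set from each child combined → 1 × 1 × 1 = 1 cut set(s).
Recirculation branch lost [AND]: one cut set from each child combined → 1 × 1 = 1 cut set(s).
Reactor cooling lost [OR]: union of children's cut sets → 4 cut set(s).
Minimal cut sets: {Auxiliary bypass line is down, Backup coolant pump stuck, Backup isolation valve degraded}; {Heat exchanger failed}; {#2 feedwater pump offline, #2 surge tank is out, Main relief valve degraded, North flow sensor faulted, Standby check valve lost}; {Outboard isolation valve 2 failed, Reserve tank is out}.

4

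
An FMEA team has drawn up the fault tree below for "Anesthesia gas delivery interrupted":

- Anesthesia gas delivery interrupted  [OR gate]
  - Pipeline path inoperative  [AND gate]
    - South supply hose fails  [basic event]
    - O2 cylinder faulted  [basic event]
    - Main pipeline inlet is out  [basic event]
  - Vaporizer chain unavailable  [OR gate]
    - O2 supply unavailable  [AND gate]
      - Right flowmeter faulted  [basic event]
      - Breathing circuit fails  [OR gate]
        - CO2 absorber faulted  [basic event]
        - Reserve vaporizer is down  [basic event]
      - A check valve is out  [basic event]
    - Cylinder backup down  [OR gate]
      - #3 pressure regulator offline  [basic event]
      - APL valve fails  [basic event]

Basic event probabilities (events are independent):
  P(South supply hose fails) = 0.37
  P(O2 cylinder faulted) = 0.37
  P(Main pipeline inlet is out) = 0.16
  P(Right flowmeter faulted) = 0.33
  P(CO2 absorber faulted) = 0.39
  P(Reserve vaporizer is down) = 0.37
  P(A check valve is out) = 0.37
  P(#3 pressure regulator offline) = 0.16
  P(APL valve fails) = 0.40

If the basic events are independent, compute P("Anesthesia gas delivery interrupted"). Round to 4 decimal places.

0.5441

P(Pipeline path inoperative) [AND] = 0.37 × 0.37 × 0.16 = 0.021904
P(Breathing circuit fails) [OR] = 1 − (1−0.39) × (1−0.37) = 0.615700
P(O2 supply unavailable) [AND] = 0.33 × 0.615700 × 0.37 = 0.075177
P(Cylinder backup down) [OR] = 1 − (1−0.16) × (1−0.40) = 0.496000
P(Vaporizer chain unavailable) [OR] = 1 − (1−0.075177) × (1−0.496000) = 0.533889
P(Anesthesia gas delivery interrupted) [OR] = 1 − (1−0.021904) × (1−0.533889) = 0.544099
Rounded to 4 decimal places: P(Anesthesia gas delivery interrupted) ≈ 0.5441.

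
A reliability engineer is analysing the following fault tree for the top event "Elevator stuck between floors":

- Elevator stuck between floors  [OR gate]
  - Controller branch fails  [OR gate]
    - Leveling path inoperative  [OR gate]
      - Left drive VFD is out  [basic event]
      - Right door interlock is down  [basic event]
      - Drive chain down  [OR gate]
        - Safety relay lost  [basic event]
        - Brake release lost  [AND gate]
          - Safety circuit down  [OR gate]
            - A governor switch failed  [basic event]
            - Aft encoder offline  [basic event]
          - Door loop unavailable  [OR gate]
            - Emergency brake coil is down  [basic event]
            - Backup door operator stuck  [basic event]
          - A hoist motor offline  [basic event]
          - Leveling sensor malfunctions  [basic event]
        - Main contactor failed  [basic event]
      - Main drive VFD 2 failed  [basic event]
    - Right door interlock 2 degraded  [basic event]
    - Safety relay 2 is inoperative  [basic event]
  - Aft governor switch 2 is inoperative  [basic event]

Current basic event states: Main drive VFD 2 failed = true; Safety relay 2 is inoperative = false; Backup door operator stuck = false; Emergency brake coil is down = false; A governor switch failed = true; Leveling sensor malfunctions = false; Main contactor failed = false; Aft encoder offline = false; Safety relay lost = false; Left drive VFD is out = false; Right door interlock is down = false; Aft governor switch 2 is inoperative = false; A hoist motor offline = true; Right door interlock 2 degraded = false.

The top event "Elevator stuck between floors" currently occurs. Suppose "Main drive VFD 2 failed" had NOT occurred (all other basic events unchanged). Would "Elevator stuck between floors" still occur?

No

Counterfactual: set "Main drive VFD 2 failed" to not occurred.
Safety circuit down [OR]: A governor switch failed=occurs, Aft encoder offline=not → at least one input occurs → occurs.
Door loop unavailable [OR]: Emergency brake coil is down=not, Backup door operator stuck=not → no input occurs → does not occur.
Brake release lost [AND]: Safety circuit down=occurs, Door loop unavailable=not, A hoist motor offline=occurs, Leveling sensor malfunctions=not → not all inputs occur → does not occur.
Drive chain down [OR]: Safety relay lost=not, Brake release lost=not, Main contactor failed=not → no input occurs → does not occur.
Leveling path inoperative [OR]: Left drive VFD is out=not, Right door interlock is down=not, Drive chain down=not, Main drive VFD 2 failed=not → no input occurs → does not occur.
Controller branch fails [OR]: Leveling path inoperative=not, Right door interlock 2 degraded=not, Safety relay 2 is inoperative=not → no input occurs → does not occur.
Elevator stuck between floors [OR]: Controller branch fails=not, Aft governor switch 2 is inoperative=not → no input occurs → does not occur.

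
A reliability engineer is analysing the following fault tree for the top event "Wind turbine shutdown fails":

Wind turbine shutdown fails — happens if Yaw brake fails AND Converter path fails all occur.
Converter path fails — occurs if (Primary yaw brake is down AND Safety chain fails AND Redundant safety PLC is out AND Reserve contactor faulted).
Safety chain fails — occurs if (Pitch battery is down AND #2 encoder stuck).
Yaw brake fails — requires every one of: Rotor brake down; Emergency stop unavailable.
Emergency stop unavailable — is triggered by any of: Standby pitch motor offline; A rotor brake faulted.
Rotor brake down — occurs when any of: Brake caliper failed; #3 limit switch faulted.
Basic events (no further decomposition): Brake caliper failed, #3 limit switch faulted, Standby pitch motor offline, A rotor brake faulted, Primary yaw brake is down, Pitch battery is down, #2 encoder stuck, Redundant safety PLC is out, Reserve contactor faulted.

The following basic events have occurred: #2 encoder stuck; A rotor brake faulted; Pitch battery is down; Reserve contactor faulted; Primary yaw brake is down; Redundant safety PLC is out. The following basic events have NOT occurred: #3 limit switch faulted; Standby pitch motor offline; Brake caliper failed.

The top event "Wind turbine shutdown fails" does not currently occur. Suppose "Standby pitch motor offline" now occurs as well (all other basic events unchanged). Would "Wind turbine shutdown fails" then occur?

No

Counterfactual: set "Standby pitch motor offline" to occurred.
Rotor brake down [OR]: Brake caliper failed=not, #3 limit switch faulted=not → no input occurs → does not occur.
Emergency stop unavailable [OR]: Standby pitch motor offline=occurs, A rotor brake faulted=occurs → at least one input occurs → occurs.
Yaw brake fails [AND]: Rotor brake down=not, Emergency stop unavailable=occurs → not all inputs occur → does not occur.
Safety chain fails [AND]: Pitch battery is down=occurs, #2 encoder stuck=occurs → all inputs occur → occurs.
Converter path fails [AND]: Primary yaw brake is down=occurs, Safety chain fails=occurs, Redundant safety PLC is out=occurs, Reserve contactor faulted=occurs → all inputs occur → occurs.
Wind turbine shutdown fails [AND]: Yaw brake fails=not, Converter path fails=occurs → not all inputs occur → does not occur.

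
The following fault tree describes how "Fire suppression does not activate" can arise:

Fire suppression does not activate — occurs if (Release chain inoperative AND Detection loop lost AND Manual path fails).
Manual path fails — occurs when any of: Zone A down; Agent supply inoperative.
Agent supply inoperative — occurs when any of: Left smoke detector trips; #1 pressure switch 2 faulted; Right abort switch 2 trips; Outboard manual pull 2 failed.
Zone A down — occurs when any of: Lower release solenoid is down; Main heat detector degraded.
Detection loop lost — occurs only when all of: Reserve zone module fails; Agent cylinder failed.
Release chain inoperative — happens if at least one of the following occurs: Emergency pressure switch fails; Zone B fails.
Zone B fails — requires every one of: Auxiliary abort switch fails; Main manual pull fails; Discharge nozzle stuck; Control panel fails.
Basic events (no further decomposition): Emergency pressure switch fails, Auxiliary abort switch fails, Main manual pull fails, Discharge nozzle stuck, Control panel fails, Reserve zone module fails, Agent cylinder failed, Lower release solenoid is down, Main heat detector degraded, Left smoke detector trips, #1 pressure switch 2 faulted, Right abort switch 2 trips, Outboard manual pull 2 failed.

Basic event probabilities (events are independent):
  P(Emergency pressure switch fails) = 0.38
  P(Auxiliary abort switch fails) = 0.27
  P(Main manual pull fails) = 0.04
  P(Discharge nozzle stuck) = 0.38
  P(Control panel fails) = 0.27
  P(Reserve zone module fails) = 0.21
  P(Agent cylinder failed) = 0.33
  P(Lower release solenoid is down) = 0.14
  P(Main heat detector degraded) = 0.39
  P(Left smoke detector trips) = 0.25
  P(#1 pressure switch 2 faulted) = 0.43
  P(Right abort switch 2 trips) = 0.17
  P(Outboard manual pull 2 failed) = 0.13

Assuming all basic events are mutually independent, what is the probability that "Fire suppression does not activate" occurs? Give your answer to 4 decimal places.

P(Zone B fails) [AND] = 0.27 × 0.04 × 0.38 × 0.27 = 0.001108
P(Release chain inoperative) [OR] = 1 − (1−0.38) × (1−0.001108) = 0.380687
P(Detection loop lost) [AND] = 0.21 × 0.33 = 0.069300
P(Zone A down) [OR] = 1 − (1−0.14) × (1−0.39) = 0.475400
P(Agent supply inoperative) [OR] = 1 − (1−0.25) × (1−0.43) × (1−0.17) × (1−0.13) = 0.691302
P(Manual path fails) [OR] = 1 − (1−0.475400) × (1−0.691302) = 0.838057
P(Fire suppression does not activate) [AND] = 0.380687 × 0.069300 × 0.838057 = 0.022109
Rounded to 4 decimal places: P(Fire suppression does not activate) ≈ 0.0221.

0.0221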